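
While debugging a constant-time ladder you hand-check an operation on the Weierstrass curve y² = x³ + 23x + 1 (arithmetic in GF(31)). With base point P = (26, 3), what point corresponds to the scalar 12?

Repeated addition: build up to 12P.
2P: tangent at (26, 3): λ = (3·26² + 23)/(2·3) ≡ 5/6. 6⁻¹ ≡ 26 (mod 31) since 6·26 = 156 ≡ 1, so λ ≡ 5·26 ≡ 6.
  x = λ² - 26 - 26 = 36 - 52 ≡ 15; y = λ·(26 - 15) - 3 ≡ 1. → (15, 1)
3P: (15, 1) + (26, 3). λ = (3 - 1)/(26 - 15) ≡ 2/11 mod 31. 11⁻¹ ≡ 17 (mod 31), so λ ≡ 3.
  x = λ² - 15 - 26 = 9 - 41 ≡ 30; y = λ·(15 - 30) - 1 ≡ 16. → (30, 16)
4P: (30, 16) + (26, 3). λ = (3 - 16)/(26 - 30) ≡ 18/27 mod 31. 27⁻¹ ≡ 23 (mod 31) since 27·23 = 621 ≡ 1, so λ ≡ 11.
  x = λ² - 30 - 26 = 121 - 56 ≡ 3; y = λ·(30 - 3) - 16 ≡ 2. → (3, 2)
5P: (3, 2) + (26, 3). λ = (3 - 2)/(26 - 3) ≡ 1/23 mod 31. 23⁻¹ ≡ 27 (mod 31), so λ ≡ 27.
  x = λ² - 3 - 26 = 729 - 29 ≡ 18; y = λ·(3 - 18) - 2 ≡ 27. → (18, 27)
6P: (18, 27) + (26, 3). λ = (3 - 27)/(26 - 18) ≡ 7/8 mod 31. 8⁻¹ ≡ 4 (mod 31) since 8·4 = 32 ≡ 1, so λ ≡ 28.
  x = λ² - 18 - 26 = 784 - 44 ≡ 27; y = λ·(18 - 27) - 27 ≡ 0. → (27, 0)
7P: (27, 0) + (26, 3). λ = (3 - 0)/(26 - 27) ≡ 3/30 mod 31. 30⁻¹ ≡ 30 (mod 31), so λ ≡ 28.
  x = λ² - 27 - 26 = 784 - 53 ≡ 18; y = λ·(27 - 18) - 0 ≡ 4. → (18, 4)
8P: (18, 4) + (26, 3). λ = (3 - 4)/(26 - 18) ≡ 30/8 mod 31. 8⁻¹ ≡ 4 (mod 31), so λ ≡ 27.
  x = λ² - 18 - 26 = 729 - 44 ≡ 3; y = λ·(18 - 3) - 4 ≡ 29. → (3, 29)
9P: (3, 29) + (26, 3). λ = (3 - 29)/(26 - 3) ≡ 5/23 mod 31. 23⁻¹ ≡ 27 (mod 31), so λ ≡ 11.
  x = λ² - 3 - 26 = 121 - 29 ≡ 30; y = λ·(3 - 30) - 29 ≡ 15. → (30, 15)
10P: (30, 15) + (26, 3). λ = (3 - 15)/(26 - 30) ≡ 19/27 mod 31. 27⁻¹ ≡ 23 (mod 31) since 27·23 = 621 ≡ 1, so λ ≡ 3.
  x = λ² - 30 - 26 = 9 - 56 ≡ 15; y = λ·(30 - 15) - 15 ≡ 30. → (15, 30)
11P: (15, 30) + (26, 3). λ = (3 - 30)/(26 - 15) ≡ 4/11 mod 31. 11⁻¹ ≡ 17 (mod 31) since 11·17 = 187 ≡ 1, so λ ≡ 6.
  x = λ² - 15 - 26 = 36 - 41 ≡ 26; y = λ·(15 - 26) - 30 ≡ 28. → (26, 28)
12P: (26, 28) + (26, 3): same x and y₁ ≡ -y₂, so the sum is ∞.

O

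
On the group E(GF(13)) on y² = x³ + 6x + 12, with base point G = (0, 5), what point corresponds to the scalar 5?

Double-and-add on 5 = (101)₂. Start with G = (0, 5) for the leading 1-bit.
double: tangent at (0, 5): λ = (3·0² + 6)/(2·5) ≡ 6/10. 10⁻¹ ≡ 4 (mod 13) since 10·4 = 40 ≡ 1, so λ ≡ 6·4 ≡ 11.
  x = λ² - 0 - 0 = 121 - 0 ≡ 4; y = λ·(0 - 4) - 5 ≡ 3. → (4, 3)
double: tangent at (4, 3): λ = (3·4² + 6)/(2·3) ≡ 2/6. 6⁻¹ ≡ 11 (mod 13) since 6·11 = 66 ≡ 1, so λ ≡ 2·11 ≡ 9.
  x = λ² - 4 - 4 = 81 - 8 ≡ 8; y = λ·(4 - 8) - 3 ≡ 0. → (8, 0)
add G: (8, 0) + (0, 5). λ = (5 - 0)/(0 - 8) ≡ 5/5 mod 13. 5⁻¹ ≡ 8 (mod 13), so λ ≡ 1.
  x = λ² - 8 - 0 = 1 - 8 ≡ 6; y = λ·(8 - 6) - 0 ≡ 2. → (6, 2)

(6, 2)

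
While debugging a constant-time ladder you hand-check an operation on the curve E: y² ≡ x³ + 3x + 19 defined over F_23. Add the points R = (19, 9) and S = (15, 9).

(19, 9) + (15, 9). λ = (9 - 9)/(15 - 19) ≡ 0/19 mod 23. 19⁻¹ ≡ 17 (mod 23) since 19·17 = 323 ≡ 1, so λ ≡ 0.
  x = λ² - 19 - 15 = 0 - 34 ≡ 12; y = λ·(19 - 12) - 9 ≡ 14. → (12, 14)

(12, 14)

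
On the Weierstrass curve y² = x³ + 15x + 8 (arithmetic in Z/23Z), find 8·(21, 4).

(14, 8)

Write P = (21, 4).
Double-and-add on 8 = (1000)₂. Start with P = (21, 4) for the leading 1-bit.
double: tangent at (21, 4): λ = (3·21² + 15)/(2·4) ≡ 4/8. 8⁻¹ ≡ 3 (mod 23), so λ ≡ 4·3 ≡ 12.
  x = λ² - 21 - 21 = 144 - 42 ≡ 10; y = λ·(21 - 10) - 4 ≡ 13. → (10, 13)
double: tangent at (10, 13): λ = (3·10² + 15)/(2·13) ≡ 16/3. 3⁻¹ ≡ 8 (mod 23) since 3·8 = 24 ≡ 1, so λ ≡ 16·8 ≡ 13.
  x = λ² - 10 - 10 = 169 - 20 ≡ 11; y = λ·(10 - 11) - 13 ≡ 20. → (11, 20)
double: tangent at (11, 20): λ = (3·11² + 15)/(2·20) ≡ 10/17. 17⁻¹ ≡ 19 (mod 23) since 17·19 = 323 ≡ 1, so λ ≡ 10·19 ≡ 6.
  x = λ² - 11 - 11 = 36 - 22 ≡ 14; y = λ·(11 - 14) - 20 ≡ 8. → (14, 8)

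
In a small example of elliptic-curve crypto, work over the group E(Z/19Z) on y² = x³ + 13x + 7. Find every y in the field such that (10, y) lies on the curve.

4, 15

x³ + 13x + 7 = 1137 ≡ 16 (mod 19).
Square roots of 16 mod 19: 4 and 15 (since 4² = 16 ≡ 16).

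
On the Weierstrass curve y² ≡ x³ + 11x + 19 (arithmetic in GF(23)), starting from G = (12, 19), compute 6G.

(4, 14)

Repeated addition: build up to 6G.
2G: tangent at (12, 19): λ = (3·12² + 11)/(2·19) ≡ 6/15. 15⁻¹ ≡ 20 (mod 23), so λ ≡ 6·20 ≡ 5.
  x = λ² - 12 - 12 = 25 - 24 ≡ 1; y = λ·(12 - 1) - 19 ≡ 13. → (1, 13)
3G: (1, 13) + (12, 19). λ = (19 - 13)/(12 - 1) ≡ 6/11 mod 23. 11⁻¹ ≡ 21 (mod 23), so λ ≡ 11.
  x = λ² - 1 - 12 = 121 - 13 ≡ 16; y = λ·(1 - 16) - 13 ≡ 6. → (16, 6)
4G: (16, 6) + (12, 19). λ = (19 - 6)/(12 - 16) ≡ 13/19 mod 23. 19⁻¹ ≡ 17 (mod 23) since 19·17 = 323 ≡ 1, so λ ≡ 14.
  x = λ² - 16 - 12 = 196 - 28 ≡ 7; y = λ·(16 - 7) - 6 ≡ 5. → (7, 5)
5G: (7, 5) + (12, 19). λ = (19 - 5)/(12 - 7) ≡ 14/5 mod 23. 5⁻¹ ≡ 14 (mod 23), so λ ≡ 12.
  x = λ² - 7 - 12 = 144 - 19 ≡ 10; y = λ·(7 - 10) - 5 ≡ 5. → (10, 5)
6G: (10, 5) + (12, 19). λ = (19 - 5)/(12 - 10) ≡ 14/2 mod 23. 2⁻¹ ≡ 12 (mod 23) since 2·12 = 24 ≡ 1, so λ ≡ 7.
  x = λ² - 10 - 12 = 49 - 22 ≡ 4; y = λ·(10 - 4) - 5 ≡ 14. → (4, 14)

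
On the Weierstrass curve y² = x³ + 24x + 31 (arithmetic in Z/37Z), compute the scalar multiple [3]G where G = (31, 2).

Repeated addition: build up to 3G.
2G: tangent at (31, 2): λ = (3·31² + 24)/(2·2) ≡ 21/4. 4⁻¹ ≡ 28 (mod 37), so λ ≡ 21·28 ≡ 33.
  x = λ² - 31 - 31 = 1089 - 62 ≡ 28; y = λ·(31 - 28) - 2 ≡ 23. → (28, 23)
3G: (28, 23) + (31, 2). λ = (2 - 23)/(31 - 28) ≡ 16/3 mod 37. 3⁻¹ ≡ 25 (mod 37), so λ ≡ 30.
  x = λ² - 28 - 31 = 900 - 59 ≡ 27; y = λ·(28 - 27) - 23 ≡ 7. → (27, 7)

(27, 7)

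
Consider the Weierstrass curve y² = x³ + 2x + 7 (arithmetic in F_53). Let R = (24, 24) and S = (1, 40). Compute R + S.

(24, 24) + (1, 40). λ = (40 - 24)/(1 - 24) ≡ 16/30 mod 53. 30⁻¹ ≡ 23 (mod 53), so λ ≡ 50.
  x = λ² - 24 - 1 = 2500 - 25 ≡ 37; y = λ·(24 - 37) - 24 ≡ 15. → (37, 15)

(37, 15)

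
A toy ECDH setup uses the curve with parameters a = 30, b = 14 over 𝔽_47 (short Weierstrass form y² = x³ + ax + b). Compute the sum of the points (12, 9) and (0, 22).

(13, 43)

(12, 9) + (0, 22). λ = (22 - 9)/(0 - 12) ≡ 13/35 mod 47. 35⁻¹ ≡ 43 (mod 47) since 35·43 = 1505 ≡ 1, so λ ≡ 42.
  x = λ² - 12 - 0 = 1764 - 12 ≡ 13; y = λ·(12 - 13) - 9 ≡ 43. → (13, 43)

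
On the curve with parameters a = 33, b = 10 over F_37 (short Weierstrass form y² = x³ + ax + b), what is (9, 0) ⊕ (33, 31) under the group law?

(2, 26)

(9, 0) + (33, 31). λ = (31 - 0)/(33 - 9) ≡ 31/24 mod 37. 24⁻¹ ≡ 17 (mod 37) since 24·17 = 408 ≡ 1, so λ ≡ 9.
  x = λ² - 9 - 33 = 81 - 42 ≡ 2; y = λ·(9 - 2) - 0 ≡ 26. → (2, 26)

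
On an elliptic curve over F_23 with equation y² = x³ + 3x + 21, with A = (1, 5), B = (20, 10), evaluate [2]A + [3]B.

(20, 10)

First 2A:
Repeated addition: build up to 2A.
2A: tangent at (1, 5): λ = (3·1² + 3)/(2·5) ≡ 6/10. 10⁻¹ ≡ 7 (mod 23), so λ ≡ 6·7 ≡ 19.
  x = λ² - 1 - 1 = 361 - 2 ≡ 14; y = λ·(1 - 14) - 5 ≡ 1. → (14, 1)
2A = (14, 1).
Next 3B:
Repeated addition: build up to 3B.
2B: tangent at (20, 10): λ = (3·20² + 3)/(2·10) ≡ 7/20. 20⁻¹ ≡ 15 (mod 23) since 20·15 = 300 ≡ 1, so λ ≡ 7·15 ≡ 13.
  x = λ² - 20 - 20 = 169 - 40 ≡ 14; y = λ·(20 - 14) - 10 ≡ 22. → (14, 22)
3B: (14, 22) + (20, 10). λ = (10 - 22)/(20 - 14) ≡ 11/6 mod 23. 6⁻¹ ≡ 4 (mod 23), so λ ≡ 21.
  x = λ² - 14 - 20 = 441 - 34 ≡ 16; y = λ·(14 - 16) - 22 ≡ 5. → (16, 5)
3B = (16, 5).
Finally 2A + 3B:
(14, 1) + (16, 5). λ = (5 - 1)/(16 - 14) ≡ 4/2 mod 23. 2⁻¹ ≡ 12 (mod 23), so λ ≡ 2.
  x = λ² - 14 - 16 = 4 - 30 ≡ 20; y = λ·(14 - 20) - 1 ≡ 10. → (20, 10)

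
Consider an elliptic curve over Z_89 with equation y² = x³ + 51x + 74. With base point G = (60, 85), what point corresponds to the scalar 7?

Double-and-add on 7 = (111)₂. Start with G = (60, 85) for the leading 1-bit.
double: tangent at (60, 85): λ = (3·60² + 51)/(2·85) ≡ 82/81. 81⁻¹ ≡ 11 (mod 89) since 81·11 = 891 ≡ 1, so λ ≡ 82·11 ≡ 12.
  x = λ² - 60 - 60 = 144 - 120 ≡ 24; y = λ·(60 - 24) - 85 ≡ 80. → (24, 80)
add G: (24, 80) + (60, 85). λ = (85 - 80)/(60 - 24) ≡ 5/36 mod 89. 36⁻¹ ≡ 47 (mod 89), so λ ≡ 57.
  x = λ² - 24 - 60 = 3249 - 84 ≡ 50; y = λ·(24 - 50) - 80 ≡ 40. → (50, 40)
double: tangent at (50, 40): λ = (3·50² + 51)/(2·40) ≡ 75/80. 80⁻¹ ≡ 79 (mod 89), so λ ≡ 75·79 ≡ 51.
  x = λ² - 50 - 50 = 2601 - 100 ≡ 9; y = λ·(50 - 9) - 40 ≡ 4. → (9, 4)
add G: (9, 4) + (60, 85). λ = (85 - 4)/(60 - 9) ≡ 81/51 mod 89. 51⁻¹ ≡ 7 (mod 89), so λ ≡ 33.
  x = λ² - 9 - 60 = 1089 - 69 ≡ 41; y = λ·(9 - 41) - 4 ≡ 8. → (41, 8)

(41, 8)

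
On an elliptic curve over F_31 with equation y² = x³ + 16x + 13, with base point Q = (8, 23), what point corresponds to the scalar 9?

Double-and-add on 9 = (1001)₂. Start with Q = (8, 23) for the leading 1-bit.
double: tangent at (8, 23): λ = (3·8² + 16)/(2·23) ≡ 22/15. 15⁻¹ ≡ 29 (mod 31), so λ ≡ 22·29 ≡ 18.
  x = λ² - 8 - 8 = 324 - 16 ≡ 29; y = λ·(8 - 29) - 23 ≡ 2. → (29, 2)
double: tangent at (29, 2): λ = (3·29² + 16)/(2·2) ≡ 28/4. 4⁻¹ ≡ 8 (mod 31), so λ ≡ 28·8 ≡ 7.
  x = λ² - 29 - 29 = 49 - 58 ≡ 22; y = λ·(29 - 22) - 2 ≡ 16. → (22, 16)
double: tangent at (22, 16): λ = (3·22² + 16)/(2·16) ≡ 11/1. 1⁻¹ ≡ 1 (mod 31) since 1·1 = 1 ≡ 1, so λ ≡ 11·1 ≡ 11.
  x = λ² - 22 - 22 = 121 - 44 ≡ 15; y = λ·(22 - 15) - 16 ≡ 30. → (15, 30)
add Q: (15, 30) + (8, 23). λ = (23 - 30)/(8 - 15) ≡ 24/24 mod 31. 24⁻¹ ≡ 22 (mod 31) since 24·22 = 528 ≡ 1, so λ ≡ 1.
  x = λ² - 15 - 8 = 1 - 23 ≡ 9; y = λ·(15 - 9) - 30 ≡ 7. → (9, 7)

(9, 7)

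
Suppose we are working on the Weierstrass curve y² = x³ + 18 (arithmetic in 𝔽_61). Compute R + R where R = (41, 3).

(24, 42)

tangent at (41, 3): λ = (3·41² + 0)/(2·3) ≡ 41/6. 6⁻¹ ≡ 51 (mod 61), so λ ≡ 41·51 ≡ 17.
  x = λ² - 41 - 41 = 289 - 82 ≡ 24; y = λ·(41 - 24) - 3 ≡ 42. → (24, 42)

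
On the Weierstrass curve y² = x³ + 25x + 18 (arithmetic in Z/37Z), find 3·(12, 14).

(12, 23)

Write P = (12, 14).
Repeated addition: build up to 3P.
2P: tangent at (12, 14): λ = (3·12² + 25)/(2·14) ≡ 13/28. 28⁻¹ ≡ 4 (mod 37), so λ ≡ 13·4 ≡ 15.
  x = λ² - 12 - 12 = 225 - 24 ≡ 16; y = λ·(12 - 16) - 14 ≡ 0. → (16, 0)
3P: (16, 0) + (12, 14). λ = (14 - 0)/(12 - 16) ≡ 14/33 mod 37. 33⁻¹ ≡ 9 (mod 37) since 33·9 = 297 ≡ 1, so λ ≡ 15.
  x = λ² - 16 - 12 = 225 - 28 ≡ 12; y = λ·(16 - 12) - 0 ≡ 23. → (12, 23)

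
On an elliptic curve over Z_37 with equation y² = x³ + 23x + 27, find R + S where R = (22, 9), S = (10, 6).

(12, 12)

(22, 9) + (10, 6). λ = (6 - 9)/(10 - 22) ≡ 34/25 mod 37. 25⁻¹ ≡ 3 (mod 37), so λ ≡ 28.
  x = λ² - 22 - 10 = 784 - 32 ≡ 12; y = λ·(22 - 12) - 9 ≡ 12. → (12, 12)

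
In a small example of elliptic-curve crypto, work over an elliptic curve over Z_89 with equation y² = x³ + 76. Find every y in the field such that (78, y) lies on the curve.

x³ + 0x + 76 = 474628 ≡ 80 (mod 89).
Square roots of 80 mod 89: 13 and 76 (since 13² = 169 ≡ 80).

13, 76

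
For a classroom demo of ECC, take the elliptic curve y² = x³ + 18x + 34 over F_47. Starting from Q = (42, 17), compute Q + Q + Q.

(12, 45)

Repeated addition: build up to 3Q.
2Q: tangent at (42, 17): λ = (3·42² + 18)/(2·17) ≡ 46/34. 34⁻¹ ≡ 18 (mod 47) since 34·18 = 612 ≡ 1, so λ ≡ 46·18 ≡ 29.
  x = λ² - 42 - 42 = 841 - 84 ≡ 5; y = λ·(42 - 5) - 17 ≡ 22. → (5, 22)
3Q: (5, 22) + (42, 17). λ = (17 - 22)/(42 - 5) ≡ 42/37 mod 47. 37⁻¹ ≡ 14 (mod 47) since 37·14 = 518 ≡ 1, so λ ≡ 24.
  x = λ² - 5 - 42 = 576 - 47 ≡ 12; y = λ·(5 - 12) - 22 ≡ 45. → (12, 45)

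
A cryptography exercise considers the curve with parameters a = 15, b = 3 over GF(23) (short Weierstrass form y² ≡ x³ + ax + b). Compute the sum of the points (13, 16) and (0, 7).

(0, 16)

(13, 16) + (0, 7). λ = (7 - 16)/(0 - 13) ≡ 14/10 mod 23. 10⁻¹ ≡ 7 (mod 23) since 10·7 = 70 ≡ 1, so λ ≡ 6.
  x = λ² - 13 - 0 = 36 - 13 ≡ 0; y = λ·(13 - 0) - 16 ≡ 16. → (0, 16)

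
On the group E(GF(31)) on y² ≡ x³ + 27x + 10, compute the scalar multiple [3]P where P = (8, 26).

Repeated addition: build up to 3P.
2P: tangent at (8, 26): λ = (3·8² + 27)/(2·26) ≡ 2/21. 21⁻¹ ≡ 3 (mod 31) since 21·3 = 63 ≡ 1, so λ ≡ 2·3 ≡ 6.
  x = λ² - 8 - 8 = 36 - 16 ≡ 20; y = λ·(8 - 20) - 26 ≡ 26. → (20, 26)
3P: (20, 26) + (8, 26). λ = (26 - 26)/(8 - 20) ≡ 0/19 mod 31. 19⁻¹ ≡ 18 (mod 31), so λ ≡ 0.
  x = λ² - 20 - 8 = 0 - 28 ≡ 3; y = λ·(20 - 3) - 26 ≡ 5. → (3, 5)

(3, 5)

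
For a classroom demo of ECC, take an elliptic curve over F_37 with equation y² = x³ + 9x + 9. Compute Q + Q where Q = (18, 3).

tangent at (18, 3): λ = (3·18² + 9)/(2·3) ≡ 19/6. 6⁻¹ ≡ 31 (mod 37), so λ ≡ 19·31 ≡ 34.
  x = λ² - 18 - 18 = 1156 - 36 ≡ 10; y = λ·(18 - 10) - 3 ≡ 10. → (10, 10)

(10, 10)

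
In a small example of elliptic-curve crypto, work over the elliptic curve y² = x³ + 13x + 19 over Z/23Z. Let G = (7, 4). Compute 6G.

Repeated addition: build up to 6G.
2G: tangent at (7, 4): λ = (3·7² + 13)/(2·4) ≡ 22/8. 8⁻¹ ≡ 3 (mod 23), so λ ≡ 22·3 ≡ 20.
  x = λ² - 7 - 7 = 400 - 14 ≡ 18; y = λ·(7 - 18) - 4 ≡ 6. → (18, 6)
3G: (18, 6) + (7, 4). λ = (4 - 6)/(7 - 18) ≡ 21/12 mod 23. 12⁻¹ ≡ 2 (mod 23), so λ ≡ 19.
  x = λ² - 18 - 7 = 361 - 25 ≡ 14; y = λ·(18 - 14) - 6 ≡ 1. → (14, 1)
4G: (14, 1) + (7, 4). λ = (4 - 1)/(7 - 14) ≡ 3/16 mod 23. 16⁻¹ ≡ 13 (mod 23), so λ ≡ 16.
  x = λ² - 14 - 7 = 256 - 21 ≡ 5; y = λ·(14 - 5) - 1 ≡ 5. → (5, 5)
5G: (5, 5) + (7, 4). λ = (4 - 5)/(7 - 5) ≡ 22/2 mod 23. 2⁻¹ ≡ 12 (mod 23), so λ ≡ 11.
  x = λ² - 5 - 7 = 121 - 12 ≡ 17; y = λ·(5 - 17) - 5 ≡ 1. → (17, 1)
6G: (17, 1) + (7, 4). λ = (4 - 1)/(7 - 17) ≡ 3/13 mod 23. 13⁻¹ ≡ 16 (mod 23) since 13·16 = 208 ≡ 1, so λ ≡ 2.
  x = λ² - 17 - 7 = 4 - 24 ≡ 3; y = λ·(17 - 3) - 1 ≡ 4. → (3, 4)

(3, 4)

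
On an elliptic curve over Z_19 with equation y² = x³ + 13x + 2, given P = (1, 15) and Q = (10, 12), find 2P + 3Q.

First 2P:
Repeated addition: build up to 2P.
2P: tangent at (1, 15): λ = (3·1² + 13)/(2·15) ≡ 16/11. 11⁻¹ ≡ 7 (mod 19), so λ ≡ 16·7 ≡ 17.
  x = λ² - 1 - 1 = 289 - 2 ≡ 2; y = λ·(1 - 2) - 15 ≡ 6. → (2, 6)
2P = (2, 6).
Next 3Q:
Repeated addition: build up to 3Q.
2Q: tangent at (10, 12): λ = (3·10² + 13)/(2·12) ≡ 9/5. 5⁻¹ ≡ 4 (mod 19) since 5·4 = 20 ≡ 1, so λ ≡ 9·4 ≡ 17.
  x = λ² - 10 - 10 = 289 - 20 ≡ 3; y = λ·(10 - 3) - 12 ≡ 12. → (3, 12)
3Q: (3, 12) + (10, 12). λ = (12 - 12)/(10 - 3) ≡ 0/7 mod 19. 7⁻¹ ≡ 11 (mod 19) since 7·11 = 77 ≡ 1, so λ ≡ 0.
  x = λ² - 3 - 10 = 0 - 13 ≡ 6; y = λ·(3 - 6) - 12 ≡ 7. → (6, 7)
3Q = (6, 7).
Finally 2P + 3Q:
(2, 6) + (6, 7). λ = (7 - 6)/(6 - 2) ≡ 1/4 mod 19. 4⁻¹ ≡ 5 (mod 19) since 4·5 = 20 ≡ 1, so λ ≡ 5.
  x = λ² - 2 - 6 = 25 - 8 ≡ 17; y = λ·(2 - 17) - 6 ≡ 14. → (17, 14)

(17, 14)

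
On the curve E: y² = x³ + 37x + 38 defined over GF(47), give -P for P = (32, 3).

(32, 44)

-(32, 3) = (32, -3 mod 47) = (32, 44).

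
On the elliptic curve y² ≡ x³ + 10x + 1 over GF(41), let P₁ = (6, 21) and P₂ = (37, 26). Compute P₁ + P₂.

(6, 21) + (37, 26). λ = (26 - 21)/(37 - 6) ≡ 5/31 mod 41. 31⁻¹ ≡ 4 (mod 41) since 31·4 = 124 ≡ 1, so λ ≡ 20.
  x = λ² - 6 - 37 = 400 - 43 ≡ 29; y = λ·(6 - 29) - 21 ≡ 11. → (29, 11)

(29, 11)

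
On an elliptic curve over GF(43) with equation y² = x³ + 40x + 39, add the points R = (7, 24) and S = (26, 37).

(7, 24) + (26, 37). λ = (37 - 24)/(26 - 7) ≡ 13/19 mod 43. 19⁻¹ ≡ 34 (mod 43) since 19·34 = 646 ≡ 1, so λ ≡ 12.
  x = λ² - 7 - 26 = 144 - 33 ≡ 25; y = λ·(7 - 25) - 24 ≡ 18. → (25, 18)

(25, 18)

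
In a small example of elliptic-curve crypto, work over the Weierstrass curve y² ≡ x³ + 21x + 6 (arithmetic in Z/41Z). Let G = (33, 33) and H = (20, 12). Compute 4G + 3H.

First 4G:
Double-and-add on 4 = (100)₂. Start with G = (33, 33) for the leading 1-bit.
double: tangent at (33, 33): λ = (3·33² + 21)/(2·33) ≡ 8/25. 25⁻¹ ≡ 23 (mod 41), so λ ≡ 8·23 ≡ 20.
  x = λ² - 33 - 33 = 400 - 66 ≡ 6; y = λ·(33 - 6) - 33 ≡ 15. → (6, 15)
double: tangent at (6, 15): λ = (3·6² + 21)/(2·15) ≡ 6/30. 30⁻¹ ≡ 26 (mod 41), so λ ≡ 6·26 ≡ 33.
  x = λ² - 6 - 6 = 1089 - 12 ≡ 11; y = λ·(6 - 11) - 15 ≡ 25. → (11, 25)
4G = (11, 25).
Next 3H:
Repeated addition: build up to 3H.
2H: tangent at (20, 12): λ = (3·20² + 21)/(2·12) ≡ 32/24. 24⁻¹ ≡ 12 (mod 41) since 24·12 = 288 ≡ 1, so λ ≡ 32·12 ≡ 15.
  x = λ² - 20 - 20 = 225 - 40 ≡ 21; y = λ·(20 - 21) - 12 ≡ 14. → (21, 14)
3H: (21, 14) + (20, 12). λ = (12 - 14)/(20 - 21) ≡ 39/40 mod 41. 40⁻¹ ≡ 40 (mod 41), so λ ≡ 2.
  x = λ² - 21 - 20 = 4 - 41 ≡ 4; y = λ·(21 - 4) - 14 ≡ 20. → (4, 20)
3H = (4, 20).
Finally 4G + 3H:
(11, 25) + (4, 20). λ = (20 - 25)/(4 - 11) ≡ 36/34 mod 41. 34⁻¹ ≡ 35 (mod 41), so λ ≡ 30.
  x = λ² - 11 - 4 = 900 - 15 ≡ 24; y = λ·(11 - 24) - 25 ≡ 36. → (24, 36)

(24, 36)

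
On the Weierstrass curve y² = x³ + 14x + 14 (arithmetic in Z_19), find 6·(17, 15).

(14, 16)

Write Q = (17, 15).
Repeated addition: build up to 6Q.
2Q: tangent at (17, 15): λ = (3·17² + 14)/(2·15) ≡ 7/11. 11⁻¹ ≡ 7 (mod 19), so λ ≡ 7·7 ≡ 11.
  x = λ² - 17 - 17 = 121 - 34 ≡ 11; y = λ·(17 - 11) - 15 ≡ 13. → (11, 13)
3Q: (11, 13) + (17, 15). λ = (15 - 13)/(17 - 11) ≡ 2/6 mod 19. 6⁻¹ ≡ 16 (mod 19), so λ ≡ 13.
  x = λ² - 11 - 17 = 169 - 28 ≡ 8; y = λ·(11 - 8) - 13 ≡ 7. → (8, 7)
4Q: (8, 7) + (17, 15). λ = (15 - 7)/(17 - 8) ≡ 8/9 mod 19. 9⁻¹ ≡ 17 (mod 19), so λ ≡ 3.
  x = λ² - 8 - 17 = 9 - 25 ≡ 3; y = λ·(8 - 3) - 7 ≡ 8. → (3, 8)
5Q: (3, 8) + (17, 15). λ = (15 - 8)/(17 - 3) ≡ 7/14 mod 19. 14⁻¹ ≡ 15 (mod 19) since 14·15 = 210 ≡ 1, so λ ≡ 10.
  x = λ² - 3 - 17 = 100 - 20 ≡ 4; y = λ·(3 - 4) - 8 ≡ 1. → (4, 1)
6Q: (4, 1) + (17, 15). λ = (15 - 1)/(17 - 4) ≡ 14/13 mod 19. 13⁻¹ ≡ 3 (mod 19) since 13·3 = 39 ≡ 1, so λ ≡ 4.
  x = λ² - 4 - 17 = 16 - 21 ≡ 14; y = λ·(4 - 14) - 1 ≡ 16. → (14, 16)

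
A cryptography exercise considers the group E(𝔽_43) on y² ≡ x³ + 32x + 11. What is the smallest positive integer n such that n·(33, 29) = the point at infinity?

7

2P: tangent at (33, 29): λ = (3·33² + 32)/(2·29) ≡ 31/15. 15⁻¹ ≡ 23 (mod 43) since 15·23 = 345 ≡ 1, so λ ≡ 31·23 ≡ 25.
  x = λ² - 33 - 33 = 625 - 66 ≡ 0; y = λ·(33 - 0) - 29 ≡ 22. → (0, 22)
3P: (0, 22) + (33, 29). λ = (29 - 22)/(33 - 0) ≡ 7/33 mod 43. 33⁻¹ ≡ 30 (mod 43) since 33·30 = 990 ≡ 1, so λ ≡ 38.
  x = λ² - 0 - 33 = 1444 - 33 ≡ 35; y = λ·(0 - 35) - 22 ≡ 24. → (35, 24)
4P: (35, 24) + (33, 29). λ = (29 - 24)/(33 - 35) ≡ 5/41 mod 43. 41⁻¹ ≡ 21 (mod 43) since 41·21 = 861 ≡ 1, so λ ≡ 19.
  x = λ² - 35 - 33 = 361 - 68 ≡ 35; y = λ·(35 - 35) - 24 ≡ 19. → (35, 19)
5P: (35, 19) + (33, 29). λ = (29 - 19)/(33 - 35) ≡ 10/41 mod 43. 41⁻¹ ≡ 21 (mod 43), so λ ≡ 38.
  x = λ² - 35 - 33 = 1444 - 68 ≡ 0; y = λ·(35 - 0) - 19 ≡ 21. → (0, 21)
6P: (0, 21) + (33, 29). λ = (29 - 21)/(33 - 0) ≡ 8/33 mod 43. 33⁻¹ ≡ 30 (mod 43) since 33·30 = 990 ≡ 1, so λ ≡ 25.
  x = λ² - 0 - 33 = 625 - 33 ≡ 33; y = λ·(0 - 33) - 21 ≡ 14. → (33, 14)
7P: (33, 14) + (33, 29): same x and y₁ ≡ -y₂, so the sum is the point at infinity.
7P = the point at infinity, so the order is 7.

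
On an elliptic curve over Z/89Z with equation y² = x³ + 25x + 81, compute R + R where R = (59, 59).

tangent at (59, 59): λ = (3·59² + 25)/(2·59) ≡ 55/29. 29⁻¹ ≡ 43 (mod 89), so λ ≡ 55·43 ≡ 51.
  x = λ² - 59 - 59 = 2601 - 118 ≡ 80; y = λ·(59 - 80) - 59 ≡ 27. → (80, 27)

(80, 27)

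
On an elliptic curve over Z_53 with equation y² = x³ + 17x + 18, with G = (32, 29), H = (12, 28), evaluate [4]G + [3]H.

(36, 13)

First 4G:
Repeated addition: build up to 4G.
2G: tangent at (32, 29): λ = (3·32² + 17)/(2·29) ≡ 15/5. 5⁻¹ ≡ 32 (mod 53), so λ ≡ 15·32 ≡ 3.
  x = λ² - 32 - 32 = 9 - 64 ≡ 51; y = λ·(32 - 51) - 29 ≡ 20. → (51, 20)
3G: (51, 20) + (32, 29). λ = (29 - 20)/(32 - 51) ≡ 9/34 mod 53. 34⁻¹ ≡ 39 (mod 53), so λ ≡ 33.
  x = λ² - 51 - 32 = 1089 - 83 ≡ 52; y = λ·(51 - 52) - 20 ≡ 0. → (52, 0)
4G: (52, 0) + (32, 29). λ = (29 - 0)/(32 - 52) ≡ 29/33 mod 53. 33⁻¹ ≡ 45 (mod 53), so λ ≡ 33.
  x = λ² - 52 - 32 = 1089 - 84 ≡ 51; y = λ·(52 - 51) - 0 ≡ 33. → (51, 33)
4G = (51, 33).
Next 3H:
Repeated addition: build up to 3H.
2H: tangent at (12, 28): λ = (3·12² + 17)/(2·28) ≡ 25/3. 3⁻¹ ≡ 18 (mod 53) since 3·18 = 54 ≡ 1, so λ ≡ 25·18 ≡ 26.
  x = λ² - 12 - 12 = 676 - 24 ≡ 16; y = λ·(12 - 16) - 28 ≡ 27. → (16, 27)
3H: (16, 27) + (12, 28). λ = (28 - 27)/(12 - 16) ≡ 1/49 mod 53. 49⁻¹ ≡ 13 (mod 53), so λ ≡ 13.
  x = λ² - 16 - 12 = 169 - 28 ≡ 35; y = λ·(16 - 35) - 27 ≡ 44. → (35, 44)
3H = (35, 44).
Finally 4G + 3H:
(51, 33) + (35, 44). λ = (44 - 33)/(35 - 51) ≡ 11/37 mod 53. 37⁻¹ ≡ 43 (mod 53), so λ ≡ 49.
  x = λ² - 51 - 35 = 2401 - 86 ≡ 36; y = λ·(51 - 36) - 33 ≡ 13. → (36, 13)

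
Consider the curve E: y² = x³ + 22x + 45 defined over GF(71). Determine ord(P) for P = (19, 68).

2P: tangent at (19, 68): λ = (3·19² + 22)/(2·68) ≡ 40/65. 65⁻¹ ≡ 59 (mod 71), so λ ≡ 40·59 ≡ 17.
  x = λ² - 19 - 19 = 289 - 38 ≡ 38; y = λ·(19 - 38) - 68 ≡ 35. → (38, 35)
3P: (38, 35) + (19, 68). λ = (68 - 35)/(19 - 38) ≡ 33/52 mod 71. 52⁻¹ ≡ 56 (mod 71), so λ ≡ 2.
  x = λ² - 38 - 19 = 4 - 57 ≡ 18; y = λ·(38 - 18) - 35 ≡ 5. → (18, 5)
4P: (18, 5) + (19, 68). λ = (68 - 5)/(19 - 18) ≡ 63/1 mod 71. 1⁻¹ ≡ 1 (mod 71) since 1·1 = 1 ≡ 1, so λ ≡ 63.
  x = λ² - 18 - 19 = 3969 - 37 ≡ 27; y = λ·(18 - 27) - 5 ≡ 67. → (27, 67)
5P: (27, 67) + (19, 68). λ = (68 - 67)/(19 - 27) ≡ 1/63 mod 71. 63⁻¹ ≡ 62 (mod 71) since 63·62 = 3906 ≡ 1, so λ ≡ 62.
  x = λ² - 27 - 19 = 3844 - 46 ≡ 35; y = λ·(27 - 35) - 67 ≡ 5. → (35, 5)
6P: (35, 5) + (19, 68). λ = (68 - 5)/(19 - 35) ≡ 63/55 mod 71. 55⁻¹ ≡ 31 (mod 71) since 55·31 = 1705 ≡ 1, so λ ≡ 36.
  x = λ² - 35 - 19 = 1296 - 54 ≡ 35; y = λ·(35 - 35) - 5 ≡ 66. → (35, 66)
7P: (35, 66) + (19, 68). λ = (68 - 66)/(19 - 35) ≡ 2/55 mod 71. 55⁻¹ ≡ 31 (mod 71) since 55·31 = 1705 ≡ 1, so λ ≡ 62.
  x = λ² - 35 - 19 = 3844 - 54 ≡ 27; y = λ·(35 - 27) - 66 ≡ 4. → (27, 4)
8P: (27, 4) + (19, 68). λ = (68 - 4)/(19 - 27) ≡ 64/63 mod 71. 63⁻¹ ≡ 62 (mod 71), so λ ≡ 63.
  x = λ² - 27 - 19 = 3969 - 46 ≡ 18; y = λ·(27 - 18) - 4 ≡ 66. → (18, 66)
9P: (18, 66) + (19, 68). λ = (68 - 66)/(19 - 18) ≡ 2/1 mod 71. 1⁻¹ ≡ 1 (mod 71) since 1·1 = 1 ≡ 1, so λ ≡ 2.
  x = λ² - 18 - 19 = 4 - 37 ≡ 38; y = λ·(18 - 38) - 66 ≡ 36. → (38, 36)
10P: (38, 36) + (19, 68). λ = (68 - 36)/(19 - 38) ≡ 32/52 mod 71. 52⁻¹ ≡ 56 (mod 71), so λ ≡ 17.
  x = λ² - 38 - 19 = 289 - 57 ≡ 19; y = λ·(38 - 19) - 36 ≡ 3. → (19, 3)
11P: (19, 3) + (19, 68): same x and y₁ ≡ -y₂, so the sum is 𝒪.
11P = 𝒪, so the order is 11.

11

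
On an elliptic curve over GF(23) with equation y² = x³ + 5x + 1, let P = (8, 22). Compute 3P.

Repeated addition: build up to 3P.
2P: tangent at (8, 22): λ = (3·8² + 5)/(2·22) ≡ 13/21. 21⁻¹ ≡ 11 (mod 23), so λ ≡ 13·11 ≡ 5.
  x = λ² - 8 - 8 = 25 - 16 ≡ 9; y = λ·(8 - 9) - 22 ≡ 19. → (9, 19)
3P: (9, 19) + (8, 22). λ = (22 - 19)/(8 - 9) ≡ 3/22 mod 23. 22⁻¹ ≡ 22 (mod 23), so λ ≡ 20.
  x = λ² - 9 - 8 = 400 - 17 ≡ 15; y = λ·(9 - 15) - 19 ≡ 22. → (15, 22)

(15, 22)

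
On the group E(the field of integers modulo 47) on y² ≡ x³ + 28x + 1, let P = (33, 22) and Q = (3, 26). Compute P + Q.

(20, 17)

(33, 22) + (3, 26). λ = (26 - 22)/(3 - 33) ≡ 4/17 mod 47. 17⁻¹ ≡ 36 (mod 47), so λ ≡ 3.
  x = λ² - 33 - 3 = 9 - 36 ≡ 20; y = λ·(33 - 20) - 22 ≡ 17. → (20, 17)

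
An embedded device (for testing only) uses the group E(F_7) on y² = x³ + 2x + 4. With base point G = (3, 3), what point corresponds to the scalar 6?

Repeated addition: build up to 6G.
2G: tangent at (3, 3): λ = (3·3² + 2)/(2·3) ≡ 1/6. 6⁻¹ ≡ 6 (mod 7) since 6·6 = 36 ≡ 1, so λ ≡ 1·6 ≡ 6.
  x = λ² - 3 - 3 = 36 - 6 ≡ 2; y = λ·(3 - 2) - 3 ≡ 3. → (2, 3)
3G: (2, 3) + (3, 3). λ = (3 - 3)/(3 - 2) ≡ 0/1 mod 7. 1⁻¹ ≡ 1 (mod 7) since 1·1 = 1 ≡ 1, so λ ≡ 0.
  x = λ² - 2 - 3 = 0 - 5 ≡ 2; y = λ·(2 - 2) - 3 ≡ 4. → (2, 4)
4G: (2, 4) + (3, 3). λ = (3 - 4)/(3 - 2) ≡ 6/1 mod 7. 1⁻¹ ≡ 1 (mod 7) since 1·1 = 1 ≡ 1, so λ ≡ 6.
  x = λ² - 2 - 3 = 36 - 5 ≡ 3; y = λ·(2 - 3) - 4 ≡ 4. → (3, 4)
5G: (3, 4) + (3, 3): same x and y₁ ≡ -y₂, so the sum is O.
6G: O + (3, 3) = (3, 3) (identity).

(3, 3)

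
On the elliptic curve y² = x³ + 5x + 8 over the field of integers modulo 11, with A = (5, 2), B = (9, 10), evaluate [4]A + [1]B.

First 4A:
Repeated addition: build up to 4A.
2A: tangent at (5, 2): λ = (3·5² + 5)/(2·2) ≡ 3/4. 4⁻¹ ≡ 3 (mod 11) since 4·3 = 12 ≡ 1, so λ ≡ 3·3 ≡ 9.
  x = λ² - 5 - 5 = 81 - 10 ≡ 5; y = λ·(5 - 5) - 2 ≡ 9. → (5, 9)
3A: (5, 9) + (5, 2): same x and y₁ ≡ -y₂, so the sum is the point at infinity.
4A: the point at infinity + (5, 2) = (5, 2) (identity).
4A = (5, 2).
Finally 4A + B:
(5, 2) + (9, 10). λ = (10 - 2)/(9 - 5) ≡ 8/4 mod 11. 4⁻¹ ≡ 3 (mod 11), so λ ≡ 2.
  x = λ² - 5 - 9 = 4 - 14 ≡ 1; y = λ·(5 - 1) - 2 ≡ 6. → (1, 6)

(1, 6)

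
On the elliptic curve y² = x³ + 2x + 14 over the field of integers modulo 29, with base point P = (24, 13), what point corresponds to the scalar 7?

(19, 26)

Double-and-add on 7 = (111)₂. Start with P = (24, 13) for the leading 1-bit.
double: tangent at (24, 13): λ = (3·24² + 2)/(2·13) ≡ 19/26. 26⁻¹ ≡ 19 (mod 29) since 26·19 = 494 ≡ 1, so λ ≡ 19·19 ≡ 13.
  x = λ² - 24 - 24 = 169 - 48 ≡ 5; y = λ·(24 - 5) - 13 ≡ 2. → (5, 2)
add P: (5, 2) + (24, 13). λ = (13 - 2)/(24 - 5) ≡ 11/19 mod 29. 19⁻¹ ≡ 26 (mod 29) since 19·26 = 494 ≡ 1, so λ ≡ 25.
  x = λ² - 5 - 24 = 625 - 29 ≡ 16; y = λ·(5 - 16) - 2 ≡ 13. → (16, 13)
double: tangent at (16, 13): λ = (3·16² + 2)/(2·13) ≡ 16/26. 26⁻¹ ≡ 19 (mod 29), so λ ≡ 16·19 ≡ 14.
  x = λ² - 16 - 16 = 196 - 32 ≡ 19; y = λ·(16 - 19) - 13 ≡ 3. → (19, 3)
add P: (19, 3) + (24, 13). λ = (13 - 3)/(24 - 19) ≡ 10/5 mod 29. 5⁻¹ ≡ 6 (mod 29), so λ ≡ 2.
  x = λ² - 19 - 24 = 4 - 43 ≡ 19; y = λ·(19 - 19) - 3 ≡ 26. → (19, 26)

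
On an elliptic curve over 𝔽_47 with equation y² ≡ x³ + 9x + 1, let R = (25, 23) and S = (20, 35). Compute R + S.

(25, 23) + (20, 35). λ = (35 - 23)/(20 - 25) ≡ 12/42 mod 47. 42⁻¹ ≡ 28 (mod 47) since 42·28 = 1176 ≡ 1, so λ ≡ 7.
  x = λ² - 25 - 20 = 49 - 45 ≡ 4; y = λ·(25 - 4) - 23 ≡ 30. → (4, 30)

(4, 30)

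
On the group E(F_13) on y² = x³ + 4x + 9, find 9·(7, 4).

(2, 5)

Write P = (7, 4).
Double-and-add on 9 = (1001)₂. Start with P = (7, 4) for the leading 1-bit.
double: tangent at (7, 4): λ = (3·7² + 4)/(2·4) ≡ 8/8. 8⁻¹ ≡ 5 (mod 13) since 8·5 = 40 ≡ 1, so λ ≡ 8·5 ≡ 1.
  x = λ² - 7 - 7 = 1 - 14 ≡ 0; y = λ·(7 - 0) - 4 ≡ 3. → (0, 3)
double: tangent at (0, 3): λ = (3·0² + 4)/(2·3) ≡ 4/6. 6⁻¹ ≡ 11 (mod 13), so λ ≡ 4·11 ≡ 5.
  x = λ² - 0 - 0 = 25 - 0 ≡ 12; y = λ·(0 - 12) - 3 ≡ 2. → (12, 2)
double: tangent at (12, 2): λ = (3·12² + 4)/(2·2) ≡ 7/4. 4⁻¹ ≡ 10 (mod 13) since 4·10 = 40 ≡ 1, so λ ≡ 7·10 ≡ 5.
  x = λ² - 12 - 12 = 25 - 24 ≡ 1; y = λ·(12 - 1) - 2 ≡ 1. → (1, 1)
add P: (1, 1) + (7, 4). λ = (4 - 1)/(7 - 1) ≡ 3/6 mod 13. 6⁻¹ ≡ 11 (mod 13), so λ ≡ 7.
  x = λ² - 1 - 7 = 49 - 8 ≡ 2; y = λ·(1 - 2) - 1 ≡ 5. → (2, 5)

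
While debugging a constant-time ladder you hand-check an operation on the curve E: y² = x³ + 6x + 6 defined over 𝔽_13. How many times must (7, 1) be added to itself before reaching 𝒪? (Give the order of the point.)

8

2P: tangent at (7, 1): λ = (3·7² + 6)/(2·1) ≡ 10/2. 2⁻¹ ≡ 7 (mod 13), so λ ≡ 10·7 ≡ 5.
  x = λ² - 7 - 7 = 25 - 14 ≡ 11; y = λ·(7 - 11) - 1 ≡ 5. → (11, 5)
3P: (11, 5) + (7, 1). λ = (1 - 5)/(7 - 11) ≡ 9/9 mod 13. 9⁻¹ ≡ 3 (mod 13), so λ ≡ 1.
  x = λ² - 11 - 7 = 1 - 18 ≡ 9; y = λ·(11 - 9) - 5 ≡ 10. → (9, 10)
4P: (9, 10) + (7, 1). λ = (1 - 10)/(7 - 9) ≡ 4/11 mod 13. 11⁻¹ ≡ 6 (mod 13), so λ ≡ 11.
  x = λ² - 9 - 7 = 121 - 16 ≡ 1; y = λ·(9 - 1) - 10 ≡ 0. → (1, 0)
5P: (1, 0) + (7, 1). λ = (1 - 0)/(7 - 1) ≡ 1/6 mod 13. 6⁻¹ ≡ 11 (mod 13) since 6·11 = 66 ≡ 1, so λ ≡ 11.
  x = λ² - 1 - 7 = 121 - 8 ≡ 9; y = λ·(1 - 9) - 0 ≡ 3. → (9, 3)
6P: (9, 3) + (7, 1). λ = (1 - 3)/(7 - 9) ≡ 11/11 mod 13. 11⁻¹ ≡ 6 (mod 13) since 11·6 = 66 ≡ 1, so λ ≡ 1.
  x = λ² - 9 - 7 = 1 - 16 ≡ 11; y = λ·(9 - 11) - 3 ≡ 8. → (11, 8)
7P: (11, 8) + (7, 1). λ = (1 - 8)/(7 - 11) ≡ 6/9 mod 13. 9⁻¹ ≡ 3 (mod 13), so λ ≡ 5.
  x = λ² - 11 - 7 = 25 - 18 ≡ 7; y = λ·(11 - 7) - 8 ≡ 12. → (7, 12)
8P: (7, 12) + (7, 1): same x and y₁ ≡ -y₂, so the sum is 𝒪.
8P = 𝒪, so the order is 8.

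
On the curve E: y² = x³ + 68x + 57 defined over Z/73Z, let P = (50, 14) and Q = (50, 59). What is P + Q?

The two points share x = 50 and their y-coordinates satisfy 14 + 59 ≡ 0 (mod 73), so they are inverses. Their sum is ∞.

O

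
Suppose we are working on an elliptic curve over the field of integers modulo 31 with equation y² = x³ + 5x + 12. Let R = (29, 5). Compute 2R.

(1, 24)

tangent at (29, 5): λ = (3·29² + 5)/(2·5) ≡ 17/10. 10⁻¹ ≡ 28 (mod 31), so λ ≡ 17·28 ≡ 11.
  x = λ² - 29 - 29 = 121 - 58 ≡ 1; y = λ·(29 - 1) - 5 ≡ 24. → (1, 24)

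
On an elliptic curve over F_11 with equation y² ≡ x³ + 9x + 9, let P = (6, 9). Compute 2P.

tangent at (6, 9): λ = (3·6² + 9)/(2·9) ≡ 7/7. 7⁻¹ ≡ 8 (mod 11), so λ ≡ 7·8 ≡ 1.
  x = λ² - 6 - 6 = 1 - 12 ≡ 0; y = λ·(6 - 0) - 9 ≡ 8. → (0, 8)

(0, 8)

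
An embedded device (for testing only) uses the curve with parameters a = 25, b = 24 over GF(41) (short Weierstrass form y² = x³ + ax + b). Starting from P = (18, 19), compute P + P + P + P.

(38, 2)

Double-and-add on 4 = (100)₂. Start with P = (18, 19) for the leading 1-bit.
double: tangent at (18, 19): λ = (3·18² + 25)/(2·19) ≡ 13/38. 38⁻¹ ≡ 27 (mod 41) since 38·27 = 1026 ≡ 1, so λ ≡ 13·27 ≡ 23.
  x = λ² - 18 - 18 = 529 - 36 ≡ 1; y = λ·(18 - 1) - 19 ≡ 3. → (1, 3)
double: tangent at (1, 3): λ = (3·1² + 25)/(2·3) ≡ 28/6. 6⁻¹ ≡ 7 (mod 41), so λ ≡ 28·7 ≡ 32.
  x = λ² - 1 - 1 = 1024 - 2 ≡ 38; y = λ·(1 - 38) - 3 ≡ 2. → (38, 2)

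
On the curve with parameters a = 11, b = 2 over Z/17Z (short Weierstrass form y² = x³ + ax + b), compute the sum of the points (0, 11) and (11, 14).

(0, 11) + (11, 14). λ = (14 - 11)/(11 - 0) ≡ 3/11 mod 17. 11⁻¹ ≡ 14 (mod 17) since 11·14 = 154 ≡ 1, so λ ≡ 8.
  x = λ² - 0 - 11 = 64 - 11 ≡ 2; y = λ·(0 - 2) - 11 ≡ 7. → (2, 7)

(2, 7)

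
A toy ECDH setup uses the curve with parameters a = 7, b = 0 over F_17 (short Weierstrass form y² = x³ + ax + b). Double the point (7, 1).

tangent at (7, 1): λ = (3·7² + 7)/(2·1) ≡ 1/2. 2⁻¹ ≡ 9 (mod 17) since 2·9 = 18 ≡ 1, so λ ≡ 1·9 ≡ 9.
  x = λ² - 7 - 7 = 81 - 14 ≡ 16; y = λ·(7 - 16) - 1 ≡ 3. → (16, 3)

(16, 3)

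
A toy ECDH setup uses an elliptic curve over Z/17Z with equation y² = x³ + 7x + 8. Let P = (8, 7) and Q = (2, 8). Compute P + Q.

(8, 7) + (2, 8). λ = (8 - 7)/(2 - 8) ≡ 1/11 mod 17. 11⁻¹ ≡ 14 (mod 17), so λ ≡ 14.
  x = λ² - 8 - 2 = 196 - 10 ≡ 16; y = λ·(8 - 16) - 7 ≡ 0. → (16, 0)

(16, 0)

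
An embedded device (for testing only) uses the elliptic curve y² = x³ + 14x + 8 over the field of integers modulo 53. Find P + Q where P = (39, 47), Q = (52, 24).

(52, 29)

(39, 47) + (52, 24). λ = (24 - 47)/(52 - 39) ≡ 30/13 mod 53. 13⁻¹ ≡ 49 (mod 53), so λ ≡ 39.
  x = λ² - 39 - 52 = 1521 - 91 ≡ 52; y = λ·(39 - 52) - 47 ≡ 29. → (52, 29)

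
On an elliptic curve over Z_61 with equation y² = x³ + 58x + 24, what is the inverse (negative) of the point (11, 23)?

-(11, 23) = (11, -23 mod 61) = (11, 38).

(11, 38)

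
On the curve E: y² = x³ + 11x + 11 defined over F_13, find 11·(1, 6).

Write Q = (1, 6).
Double-and-add on 11 = (1011)₂. Start with Q = (1, 6) for the leading 1-bit.
double: tangent at (1, 6): λ = (3·1² + 11)/(2·6) ≡ 1/12. 12⁻¹ ≡ 12 (mod 13), so λ ≡ 1·12 ≡ 12.
  x = λ² - 1 - 1 = 144 - 2 ≡ 12; y = λ·(1 - 12) - 6 ≡ 5. → (12, 5)
double: tangent at (12, 5): λ = (3·12² + 11)/(2·5) ≡ 1/10. 10⁻¹ ≡ 4 (mod 13), so λ ≡ 1·4 ≡ 4.
  x = λ² - 12 - 12 = 16 - 24 ≡ 5; y = λ·(12 - 5) - 5 ≡ 10. → (5, 10)
add Q: (5, 10) + (1, 6). λ = (6 - 10)/(1 - 5) ≡ 9/9 mod 13. 9⁻¹ ≡ 3 (mod 13), so λ ≡ 1.
  x = λ² - 5 - 1 = 1 - 6 ≡ 8; y = λ·(5 - 8) - 10 ≡ 0. → (8, 0)
double: (8, 0) + (8, 0): same x and y₁ ≡ -y₂, so the sum is O.
add Q: O + (1, 6) = (1, 6) (identity).

(1, 6)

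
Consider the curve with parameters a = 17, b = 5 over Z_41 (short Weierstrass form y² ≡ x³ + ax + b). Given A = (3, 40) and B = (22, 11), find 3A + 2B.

(5, 25)

First 3A:
Repeated addition: build up to 3A.
2A: tangent at (3, 40): λ = (3·3² + 17)/(2·40) ≡ 3/39. 39⁻¹ ≡ 20 (mod 41), so λ ≡ 3·20 ≡ 19.
  x = λ² - 3 - 3 = 361 - 6 ≡ 27; y = λ·(3 - 27) - 40 ≡ 37. → (27, 37)
3A: (27, 37) + (3, 40). λ = (40 - 37)/(3 - 27) ≡ 3/17 mod 41. 17⁻¹ ≡ 29 (mod 41) since 17·29 = 493 ≡ 1, so λ ≡ 5.
  x = λ² - 27 - 3 = 25 - 30 ≡ 36; y = λ·(27 - 36) - 37 ≡ 0. → (36, 0)
3A = (36, 0).
Next 2B:
Repeated addition: build up to 2B.
2B: tangent at (22, 11): λ = (3·22² + 17)/(2·11) ≡ 34/22. 22⁻¹ ≡ 28 (mod 41), so λ ≡ 34·28 ≡ 9.
  x = λ² - 22 - 22 = 81 - 44 ≡ 37; y = λ·(22 - 37) - 11 ≡ 18. → (37, 18)
2B = (37, 18).
Finally 3A + 2B:
(36, 0) + (37, 18). λ = (18 - 0)/(37 - 36) ≡ 18/1 mod 41. 1⁻¹ ≡ 1 (mod 41), so λ ≡ 18.
  x = λ² - 36 - 37 = 324 - 73 ≡ 5; y = λ·(36 - 5) - 0 ≡ 25. → (5, 25)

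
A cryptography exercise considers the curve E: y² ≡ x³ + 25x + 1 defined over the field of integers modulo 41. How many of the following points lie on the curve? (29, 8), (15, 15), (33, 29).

(29, 8): 8² ≡ 23, rhs ≡ 23 → on.
(15, 15): 15² ≡ 20, rhs ≡ 20 → on.
(33, 29): 29² ≡ 21, rhs ≡ 27 → off.

2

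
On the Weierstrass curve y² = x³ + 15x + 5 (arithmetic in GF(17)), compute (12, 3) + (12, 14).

O

The two points share x = 12 and their y-coordinates satisfy 3 + 14 ≡ 0 (mod 17), so they are inverses. Their sum is 𝒪.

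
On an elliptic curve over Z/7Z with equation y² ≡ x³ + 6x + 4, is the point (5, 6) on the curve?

y² = 6² ≡ 1; x³ + 6x + 4 = 159 ≡ 5 (mod 7). 1 ≠ 5.

no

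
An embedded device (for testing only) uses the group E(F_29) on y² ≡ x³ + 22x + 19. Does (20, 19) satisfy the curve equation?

y² = 19² ≡ 13; x³ + 22x + 19 = 8459 ≡ 20 (mod 29). 13 ≠ 20.

no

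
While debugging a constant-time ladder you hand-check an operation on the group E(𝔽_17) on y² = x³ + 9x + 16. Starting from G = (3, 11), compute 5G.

(3, 6)

Double-and-add on 5 = (101)₂. Start with G = (3, 11) for the leading 1-bit.
double: tangent at (3, 11): λ = (3·3² + 9)/(2·11) ≡ 2/5. 5⁻¹ ≡ 7 (mod 17) since 5·7 = 35 ≡ 1, so λ ≡ 2·7 ≡ 14.
  x = λ² - 3 - 3 = 196 - 6 ≡ 3; y = λ·(3 - 3) - 11 ≡ 6. → (3, 6)
double: tangent at (3, 6): λ = (3·3² + 9)/(2·6) ≡ 2/12. 12⁻¹ ≡ 10 (mod 17) since 12·10 = 120 ≡ 1, so λ ≡ 2·10 ≡ 3.
  x = λ² - 3 - 3 = 9 - 6 ≡ 3; y = λ·(3 - 3) - 6 ≡ 11. → (3, 11)
add G: tangent at (3, 11): λ = (3·3² + 9)/(2·11) ≡ 2/5. 5⁻¹ ≡ 7 (mod 17) since 5·7 = 35 ≡ 1, so λ ≡ 2·7 ≡ 14.
  x = λ² - 3 - 3 = 196 - 6 ≡ 3; y = λ·(3 - 3) - 11 ≡ 6. → (3, 6)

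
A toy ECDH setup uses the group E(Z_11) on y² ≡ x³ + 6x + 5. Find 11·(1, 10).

(8, 2)

Write G = (1, 10).
Double-and-add on 11 = (1011)₂. Start with G = (1, 10) for the leading 1-bit.
double: tangent at (1, 10): λ = (3·1² + 6)/(2·10) ≡ 9/9. 9⁻¹ ≡ 5 (mod 11), so λ ≡ 9·5 ≡ 1.
  x = λ² - 1 - 1 = 1 - 2 ≡ 10; y = λ·(1 - 10) - 10 ≡ 3. → (10, 3)
double: tangent at (10, 3): λ = (3·10² + 6)/(2·3) ≡ 9/6. 6⁻¹ ≡ 2 (mod 11), so λ ≡ 9·2 ≡ 7.
  x = λ² - 10 - 10 = 49 - 20 ≡ 7; y = λ·(10 - 7) - 3 ≡ 7. → (7, 7)
add G: (7, 7) + (1, 10). λ = (10 - 7)/(1 - 7) ≡ 3/5 mod 11. 5⁻¹ ≡ 9 (mod 11), so λ ≡ 5.
  x = λ² - 7 - 1 = 25 - 8 ≡ 6; y = λ·(7 - 6) - 7 ≡ 9. → (6, 9)
double: tangent at (6, 9): λ = (3·6² + 6)/(2·9) ≡ 4/7. 7⁻¹ ≡ 8 (mod 11) since 7·8 = 56 ≡ 1, so λ ≡ 4·8 ≡ 10.
  x = λ² - 6 - 6 = 100 - 12 ≡ 0; y = λ·(6 - 0) - 9 ≡ 7. → (0, 7)
add G: (0, 7) + (1, 10). λ = (10 - 7)/(1 - 0) ≡ 3/1 mod 11. 1⁻¹ ≡ 1 (mod 11), so λ ≡ 3.
  x = λ² - 0 - 1 = 9 - 1 ≡ 8; y = λ·(0 - 8) - 7 ≡ 2. → (8, 2)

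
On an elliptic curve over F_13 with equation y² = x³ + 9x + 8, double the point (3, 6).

(3, 7)

tangent at (3, 6): λ = (3·3² + 9)/(2·6) ≡ 10/12. 12⁻¹ ≡ 12 (mod 13) since 12·12 = 144 ≡ 1, so λ ≡ 10·12 ≡ 3.
  x = λ² - 3 - 3 = 9 - 6 ≡ 3; y = λ·(3 - 3) - 6 ≡ 7. → (3, 7)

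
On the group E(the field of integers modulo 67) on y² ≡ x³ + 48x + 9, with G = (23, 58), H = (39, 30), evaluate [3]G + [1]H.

First 3G:
Repeated addition: build up to 3G.
2G: tangent at (23, 58): λ = (3·23² + 48)/(2·58) ≡ 27/49. 49⁻¹ ≡ 26 (mod 67) since 49·26 = 1274 ≡ 1, so λ ≡ 27·26 ≡ 32.
  x = λ² - 23 - 23 = 1024 - 46 ≡ 40; y = λ·(23 - 40) - 58 ≡ 1. → (40, 1)
3G: (40, 1) + (23, 58). λ = (58 - 1)/(23 - 40) ≡ 57/50 mod 67. 50⁻¹ ≡ 63 (mod 67), so λ ≡ 40.
  x = λ² - 40 - 23 = 1600 - 63 ≡ 63; y = λ·(40 - 63) - 1 ≡ 17. → (63, 17)
3G = (63, 17).
Finally 3G + H:
(63, 17) + (39, 30). λ = (30 - 17)/(39 - 63) ≡ 13/43 mod 67. 43⁻¹ ≡ 53 (mod 67), so λ ≡ 19.
  x = λ² - 63 - 39 = 361 - 102 ≡ 58; y = λ·(63 - 58) - 17 ≡ 11. → (58, 11)

(58, 11)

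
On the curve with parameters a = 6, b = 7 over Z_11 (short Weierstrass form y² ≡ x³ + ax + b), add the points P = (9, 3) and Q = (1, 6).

(2, 4)

(9, 3) + (1, 6). λ = (6 - 3)/(1 - 9) ≡ 3/3 mod 11. 3⁻¹ ≡ 4 (mod 11), so λ ≡ 1.
  x = λ² - 9 - 1 = 1 - 10 ≡ 2; y = λ·(9 - 2) - 3 ≡ 4. → (2, 4)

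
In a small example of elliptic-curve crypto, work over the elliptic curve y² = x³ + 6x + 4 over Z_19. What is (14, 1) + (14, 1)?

(2, 10)

tangent at (14, 1): λ = (3·14² + 6)/(2·1) ≡ 5/2. 2⁻¹ ≡ 10 (mod 19), so λ ≡ 5·10 ≡ 12.
  x = λ² - 14 - 14 = 144 - 28 ≡ 2; y = λ·(14 - 2) - 1 ≡ 10. → (2, 10)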